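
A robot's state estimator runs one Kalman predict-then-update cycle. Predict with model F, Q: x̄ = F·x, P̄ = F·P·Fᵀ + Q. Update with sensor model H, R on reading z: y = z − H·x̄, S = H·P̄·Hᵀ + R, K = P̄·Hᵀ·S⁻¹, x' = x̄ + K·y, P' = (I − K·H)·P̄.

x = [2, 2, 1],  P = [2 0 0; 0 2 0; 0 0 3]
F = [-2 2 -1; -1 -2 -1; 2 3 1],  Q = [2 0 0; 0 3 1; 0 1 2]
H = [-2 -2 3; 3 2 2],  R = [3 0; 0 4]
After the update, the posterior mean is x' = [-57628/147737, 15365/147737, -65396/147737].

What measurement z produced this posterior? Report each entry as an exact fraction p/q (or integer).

z = [-1, -2]

x̄ = F·x = [-1, -7, 11]
P̄ = F·P·Fᵀ + Q = [21 -1 1; -1 16 -18; 1 -18 31]
S = H·P̄·Hᵀ + R = [626 -25; -25 237]
K = P̄·Hᵀ·S⁻¹ = [-7194/147737 38513/147737; -20083/147737 -6482/147737; 30824/147737 21329/147737]
x' − x̄ = [90109/147737, 1049524/147737, -1690503/147737] = K·y
y = (KᵀK)⁻¹·Kᵀ·(x' − x̄) = [-50, -7]
z = y + H·x̄ = [-50, -7] + [49, 5] = [-1, -2]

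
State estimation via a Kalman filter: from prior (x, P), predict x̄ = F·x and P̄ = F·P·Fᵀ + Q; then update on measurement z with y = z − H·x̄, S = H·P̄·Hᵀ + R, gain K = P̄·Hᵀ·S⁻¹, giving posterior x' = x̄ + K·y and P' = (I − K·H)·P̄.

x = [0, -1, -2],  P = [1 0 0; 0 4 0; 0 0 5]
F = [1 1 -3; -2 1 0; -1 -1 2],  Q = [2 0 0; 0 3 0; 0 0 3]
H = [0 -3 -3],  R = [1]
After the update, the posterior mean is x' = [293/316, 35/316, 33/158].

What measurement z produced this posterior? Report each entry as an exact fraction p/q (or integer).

z = [-1]

x̄ = F·x = [5, -1, -3]
P̄ = F·P·Fᵀ + Q = [52 2 -35; 2 11 -2; -35 -2 28]
S = H·P̄·Hᵀ + R = [316]
K = P̄·Hᵀ·S⁻¹ = [99/316; -27/316; -39/158]
x' − x̄ = [-1287/316, 351/316, 507/158] = K·y
y = (KᵀK)⁻¹·Kᵀ·(x' − x̄) = [-13]
z = y + H·x̄ = [-13] + [12] = [-1]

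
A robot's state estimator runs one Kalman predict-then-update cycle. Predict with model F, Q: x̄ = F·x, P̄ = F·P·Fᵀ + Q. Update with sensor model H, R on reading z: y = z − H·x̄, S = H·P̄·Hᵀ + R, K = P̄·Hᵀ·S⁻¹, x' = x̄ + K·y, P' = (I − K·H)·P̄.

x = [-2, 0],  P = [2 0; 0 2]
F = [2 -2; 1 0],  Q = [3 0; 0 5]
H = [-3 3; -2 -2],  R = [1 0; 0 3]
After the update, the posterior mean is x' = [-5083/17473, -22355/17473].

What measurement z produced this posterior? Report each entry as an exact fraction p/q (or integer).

z = [-3, 3]

x̄ = F·x = [-4, -2]
P̄ = F·P·Fᵀ + Q = [19 4; 4 7]
S = H·P̄·Hᵀ + R = [163 72; 72 139]
K = P̄·Hᵀ·S⁻¹ = [-2943/17473 -4258/17473; 2835/17473 -4234/17473]
x' − x̄ = [64809/17473, 12591/17473] = K·y
y = (KᵀK)⁻¹·Kᵀ·(x' − x̄) = [-9, -9]
z = y + H·x̄ = [-9, -9] + [6, 12] = [-3, 3]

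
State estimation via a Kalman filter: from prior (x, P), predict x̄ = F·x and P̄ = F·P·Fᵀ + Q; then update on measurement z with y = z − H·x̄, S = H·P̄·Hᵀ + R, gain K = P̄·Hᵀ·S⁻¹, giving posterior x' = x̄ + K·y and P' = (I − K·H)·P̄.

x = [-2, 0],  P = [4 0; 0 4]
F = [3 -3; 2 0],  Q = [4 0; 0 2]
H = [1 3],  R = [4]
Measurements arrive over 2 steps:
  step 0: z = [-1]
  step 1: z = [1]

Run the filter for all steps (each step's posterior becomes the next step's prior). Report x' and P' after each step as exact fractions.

step 0: x' = [100/193, -109/193], P' = [3716/193 -1140/193; -1140/193 432/193]
step 1: x' = [212201/185731, -1162/26533], P' = [1169024/185731 -41760/26533; -41760/26533 21052/26533]

step 0: x̄ = F·x = [-6, -4]
step 0: P̄ = F·P·Fᵀ + Q = [76 24; 24 18]
step 0: y = z − H·x̄ = [17]
step 0: S = H·P̄·Hᵀ + R = [386]
step 0: K = P̄·Hᵀ·S⁻¹ = [74/193; 39/193]
step 0: x' = x̄ + K·y = [100/193, -109/193]
step 0: P' = (I − K·H)·P̄ = [3716/193 -1140/193; -1140/193 432/193]
step 1: x̄ = F·x = [627/193, 200/193]
step 1: P̄ = F·P·Fᵀ + Q = [58624/193 29136/193; 29136/193 15250/193]
step 1: y = z − H·x̄ = [-1034/193]
step 1: S = H·P̄·Hᵀ + R = [371462/193]
step 1: K = P̄·Hᵀ·S⁻¹ = [73016/185731; 5349/26533]
step 1: x' = x̄ + K·y = [212201/185731, -1162/26533]
step 1: P' = (I − K·H)·P̄ = [1169024/185731 -41760/26533; -41760/26533 21052/26533]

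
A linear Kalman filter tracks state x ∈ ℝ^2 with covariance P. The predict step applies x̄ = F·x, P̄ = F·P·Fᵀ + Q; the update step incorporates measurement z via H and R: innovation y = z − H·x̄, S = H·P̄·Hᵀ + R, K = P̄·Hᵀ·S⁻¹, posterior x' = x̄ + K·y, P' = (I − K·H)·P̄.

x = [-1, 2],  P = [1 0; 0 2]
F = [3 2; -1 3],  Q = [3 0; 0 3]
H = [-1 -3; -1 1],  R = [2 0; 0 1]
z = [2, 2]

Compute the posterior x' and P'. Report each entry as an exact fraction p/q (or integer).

x̄ = F·x = [1, 7]
P̄ = F·P·Fᵀ + Q = [20 9; 9 22]
y = z − H·x̄ = [24, -4]
S = H·P̄·Hᵀ + R = [274 -28; -28 25]
K = P̄·Hᵀ·S⁻¹ = [-1483/6066 -2165/3033; -1511/6066 731/3033]
x' = x̄ + K·y = [-6103/3033, 175/3033]
P' = (I − K·H)·P̄ = [3989/6066 -341/6066; -341/6066 1121/6066]

x' = [-6103/3033, 175/3033]
P' = [3989/6066 -341/6066; -341/6066 1121/6066]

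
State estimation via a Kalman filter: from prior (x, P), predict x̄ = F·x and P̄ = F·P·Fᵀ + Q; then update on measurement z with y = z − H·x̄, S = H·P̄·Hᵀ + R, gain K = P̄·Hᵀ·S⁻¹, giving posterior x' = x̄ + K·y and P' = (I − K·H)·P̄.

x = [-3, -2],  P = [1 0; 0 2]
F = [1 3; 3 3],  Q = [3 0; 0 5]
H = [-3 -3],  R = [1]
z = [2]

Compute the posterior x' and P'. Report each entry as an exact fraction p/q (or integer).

x' = [249/173, -369/173]
P' = [2389/865 -2346/865; -2346/865 2399/865]

x̄ = F·x = [-9, -15]
P̄ = F·P·Fᵀ + Q = [22 21; 21 32]
y = z − H·x̄ = [-70]
S = H·P̄·Hᵀ + R = [865]
K = P̄·Hᵀ·S⁻¹ = [-129/865; -159/865]
x' = x̄ + K·y = [249/173, -369/173]
P' = (I − K·H)·P̄ = [2389/865 -2346/865; -2346/865 2399/865]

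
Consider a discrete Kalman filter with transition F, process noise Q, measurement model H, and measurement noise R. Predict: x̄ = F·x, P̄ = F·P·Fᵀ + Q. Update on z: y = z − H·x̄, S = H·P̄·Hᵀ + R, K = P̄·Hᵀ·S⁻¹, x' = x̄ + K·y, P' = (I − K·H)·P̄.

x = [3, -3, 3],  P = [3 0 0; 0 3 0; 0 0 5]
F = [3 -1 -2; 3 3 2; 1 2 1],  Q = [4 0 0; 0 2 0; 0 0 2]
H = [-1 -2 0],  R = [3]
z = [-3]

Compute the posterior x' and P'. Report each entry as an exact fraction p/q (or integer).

x' = [1368/353, -132/353, -1005/353]
P' = [16562/353 -8206/353 -5821/353; -8206/353 4328/353 3011/353; -5821/353 3011/353 3277/353]

x̄ = F·x = [6, 6, 0]
P̄ = F·P·Fᵀ + Q = [54 -2 -7; -2 76 37; -7 37 22]
y = z − H·x̄ = [15]
S = H·P̄·Hᵀ + R = [353]
K = P̄·Hᵀ·S⁻¹ = [-50/353; -150/353; -67/353]
x' = x̄ + K·y = [1368/353, -132/353, -1005/353]
P' = (I − K·H)·P̄ = [16562/353 -8206/353 -5821/353; -8206/353 4328/353 3011/353; -5821/353 3011/353 3277/353]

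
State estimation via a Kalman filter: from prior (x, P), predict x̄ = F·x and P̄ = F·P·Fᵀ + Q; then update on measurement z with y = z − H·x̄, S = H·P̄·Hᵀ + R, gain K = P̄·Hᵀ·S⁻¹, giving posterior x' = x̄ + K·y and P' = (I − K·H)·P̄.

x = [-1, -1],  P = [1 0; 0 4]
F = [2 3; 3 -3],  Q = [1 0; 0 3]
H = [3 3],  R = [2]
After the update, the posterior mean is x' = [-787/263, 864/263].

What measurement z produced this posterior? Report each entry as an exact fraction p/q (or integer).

x̄ = F·x = [-5, 0]
P̄ = F·P·Fᵀ + Q = [41 -30; -30 48]
S = H·P̄·Hᵀ + R = [263]
K = P̄·Hᵀ·S⁻¹ = [33/263; 54/263]
x' − x̄ = [528/263, 864/263] = K·y
y = (KᵀK)⁻¹·Kᵀ·(x' − x̄) = [16]
z = y + H·x̄ = [16] + [-15] = [1]

z = [1]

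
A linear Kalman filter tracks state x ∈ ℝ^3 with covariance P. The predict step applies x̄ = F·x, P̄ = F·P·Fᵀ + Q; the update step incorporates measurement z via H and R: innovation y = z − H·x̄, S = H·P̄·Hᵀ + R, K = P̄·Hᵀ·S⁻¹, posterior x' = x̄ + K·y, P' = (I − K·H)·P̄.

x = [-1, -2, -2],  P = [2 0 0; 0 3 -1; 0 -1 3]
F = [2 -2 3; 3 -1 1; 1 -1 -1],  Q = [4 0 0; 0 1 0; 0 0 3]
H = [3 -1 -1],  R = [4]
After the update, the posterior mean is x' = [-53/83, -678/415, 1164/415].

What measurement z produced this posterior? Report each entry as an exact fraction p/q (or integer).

x̄ = F·x = [-4, -3, 3]
P̄ = F·P·Fᵀ + Q = [63 32 2; 32 27 6; 2 6 9]
S = H·P̄·Hᵀ + R = [415]
K = P̄·Hᵀ·S⁻¹ = [31/83; 63/415; -9/415]
x' − x̄ = [279/83, 567/415, -81/415] = K·y
y = (KᵀK)⁻¹·Kᵀ·(x' − x̄) = [9]
z = y + H·x̄ = [9] + [-12] = [-3]

z = [-3]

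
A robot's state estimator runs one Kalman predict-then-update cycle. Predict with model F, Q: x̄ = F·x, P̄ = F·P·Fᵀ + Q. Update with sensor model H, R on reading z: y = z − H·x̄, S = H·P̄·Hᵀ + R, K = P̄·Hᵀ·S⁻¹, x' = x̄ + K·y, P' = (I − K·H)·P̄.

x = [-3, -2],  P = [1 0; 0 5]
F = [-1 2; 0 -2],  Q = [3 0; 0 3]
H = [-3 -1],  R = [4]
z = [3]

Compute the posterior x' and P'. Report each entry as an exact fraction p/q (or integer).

x' = [-331/123, 640/123]
P' = [248/123 -536/123; -536/123 1460/123]

x̄ = F·x = [-1, 4]
P̄ = F·P·Fᵀ + Q = [24 -20; -20 23]
y = z − H·x̄ = [4]
S = H·P̄·Hᵀ + R = [123]
K = P̄·Hᵀ·S⁻¹ = [-52/123; 37/123]
x' = x̄ + K·y = [-331/123, 640/123]
P' = (I − K·H)·P̄ = [248/123 -536/123; -536/123 1460/123]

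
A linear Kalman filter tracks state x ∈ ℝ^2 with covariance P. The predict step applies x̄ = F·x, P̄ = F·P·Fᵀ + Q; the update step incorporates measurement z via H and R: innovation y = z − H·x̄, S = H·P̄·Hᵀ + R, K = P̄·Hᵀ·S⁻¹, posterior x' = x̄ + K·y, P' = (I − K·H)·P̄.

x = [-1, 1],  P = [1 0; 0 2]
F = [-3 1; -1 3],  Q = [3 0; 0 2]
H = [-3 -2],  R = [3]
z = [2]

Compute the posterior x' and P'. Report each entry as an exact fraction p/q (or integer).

x' = [-12/107, -78/107]
P' = [298/107 -417/107; -417/107 660/107]

x̄ = F·x = [4, 4]
P̄ = F·P·Fᵀ + Q = [14 9; 9 21]
y = z − H·x̄ = [22]
S = H·P̄·Hᵀ + R = [321]
K = P̄·Hᵀ·S⁻¹ = [-20/107; -23/107]
x' = x̄ + K·y = [-12/107, -78/107]
P' = (I − K·H)·P̄ = [298/107 -417/107; -417/107 660/107]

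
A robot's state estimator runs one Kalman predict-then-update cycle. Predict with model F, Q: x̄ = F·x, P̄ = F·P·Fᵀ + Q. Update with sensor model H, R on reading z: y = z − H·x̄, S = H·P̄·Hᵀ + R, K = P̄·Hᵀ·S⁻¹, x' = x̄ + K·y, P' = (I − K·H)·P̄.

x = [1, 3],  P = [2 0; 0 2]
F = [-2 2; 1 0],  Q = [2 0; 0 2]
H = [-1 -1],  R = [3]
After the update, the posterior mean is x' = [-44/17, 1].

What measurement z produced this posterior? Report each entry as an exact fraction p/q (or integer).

x̄ = F·x = [4, 1]
P̄ = F·P·Fᵀ + Q = [18 -4; -4 4]
S = H·P̄·Hᵀ + R = [17]
K = P̄·Hᵀ·S⁻¹ = [-14/17; 0]
x' − x̄ = [-112/17, 0] = K·y
y = (KᵀK)⁻¹·Kᵀ·(x' − x̄) = [8]
z = y + H·x̄ = [8] + [-5] = [3]

z = [3]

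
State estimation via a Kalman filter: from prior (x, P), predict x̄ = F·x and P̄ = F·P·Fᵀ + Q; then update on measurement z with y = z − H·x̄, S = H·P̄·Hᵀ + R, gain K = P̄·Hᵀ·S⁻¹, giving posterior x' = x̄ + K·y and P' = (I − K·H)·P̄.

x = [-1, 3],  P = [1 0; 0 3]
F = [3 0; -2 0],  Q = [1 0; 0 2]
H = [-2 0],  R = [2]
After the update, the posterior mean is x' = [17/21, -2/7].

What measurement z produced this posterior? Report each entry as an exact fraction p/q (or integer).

x̄ = F·x = [-3, 2]
P̄ = F·P·Fᵀ + Q = [10 -6; -6 6]
S = H·P̄·Hᵀ + R = [42]
K = P̄·Hᵀ·S⁻¹ = [-10/21; 2/7]
x' − x̄ = [80/21, -16/7] = K·y
y = (KᵀK)⁻¹·Kᵀ·(x' − x̄) = [-8]
z = y + H·x̄ = [-8] + [6] = [-2]

z = [-2]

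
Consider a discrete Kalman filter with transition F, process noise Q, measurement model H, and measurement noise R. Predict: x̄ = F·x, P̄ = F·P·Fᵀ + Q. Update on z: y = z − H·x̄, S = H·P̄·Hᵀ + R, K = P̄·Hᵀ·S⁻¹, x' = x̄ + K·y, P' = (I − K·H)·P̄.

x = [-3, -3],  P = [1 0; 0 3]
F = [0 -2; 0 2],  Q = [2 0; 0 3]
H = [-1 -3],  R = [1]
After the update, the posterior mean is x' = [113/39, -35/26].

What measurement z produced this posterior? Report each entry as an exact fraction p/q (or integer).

z = [1]

x̄ = F·x = [6, -6]
P̄ = F·P·Fᵀ + Q = [14 -12; -12 15]
S = H·P̄·Hᵀ + R = [78]
K = P̄·Hᵀ·S⁻¹ = [11/39; -11/26]
x' − x̄ = [-121/39, 121/26] = K·y
y = (KᵀK)⁻¹·Kᵀ·(x' − x̄) = [-11]
z = y + H·x̄ = [-11] + [12] = [1]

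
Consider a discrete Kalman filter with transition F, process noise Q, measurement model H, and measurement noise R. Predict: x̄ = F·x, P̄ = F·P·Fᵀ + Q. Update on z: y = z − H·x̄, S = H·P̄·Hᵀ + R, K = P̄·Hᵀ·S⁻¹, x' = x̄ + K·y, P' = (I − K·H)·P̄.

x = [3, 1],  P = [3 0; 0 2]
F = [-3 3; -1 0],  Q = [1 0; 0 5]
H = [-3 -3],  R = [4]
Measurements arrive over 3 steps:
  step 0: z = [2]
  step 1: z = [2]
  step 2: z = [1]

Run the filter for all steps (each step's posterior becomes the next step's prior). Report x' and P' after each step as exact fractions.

step 0: x' = [213/652, -681/652], P' = [2767/652 -2547/652; -2547/652 2615/652]
step 1: x' = [-1163319/1198231, 354657/1198231], P' = [4769755/1198231 -4326243/1198231; -4326243/1198231 4414119/1198231]
step 2: x' = [-179784636/409670849, 240605061/2048354245], P' = [1625103254/409670849 -1473892482/409670849; -1473892482/409670849 7521658026/2048354245]

step 0: x̄ = F·x = [-6, -3]
step 0: P̄ = F·P·Fᵀ + Q = [46 9; 9 8]
step 0: y = z − H·x̄ = [-25]
step 0: S = H·P̄·Hᵀ + R = [652]
step 0: K = P̄·Hᵀ·S⁻¹ = [-165/652; -51/652]
step 0: x' = x̄ + K·y = [213/652, -681/652]
step 0: P' = (I − K·H)·P̄ = [2767/652 -2547/652; -2547/652 2615/652]
step 1: x̄ = F·x = [-1341/326, -213/652]
step 1: P̄ = F·P·Fᵀ + Q = [23734/163 7971/326; 7971/326 6027/652]
step 1: y = z − H·x̄ = [-7381/652]
step 1: S = H·P̄·Hᵀ + R = [1198231/652]
step 1: K = P̄·Hᵀ·S⁻¹ = [-332634/1198231; -65907/1198231]
step 1: x' = x̄ + K·y = [-1163319/1198231, 354657/1198231]
step 1: P' = (I − K·H)·P̄ = [4769755/1198231 -4326243/1198231; -4326243/1198231 4414119/1198231]
step 2: x̄ = F·x = [4553928/1198231, 1163319/1198231]
step 2: P̄ = F·P·Fᵀ + Q = [161725471/1198231 27287994/1198231; 27287994/1198231 10760910/1198231]
step 2: y = z − H·x̄ = [18349972/1198231]
step 2: S = H·P̄·Hᵀ + R = [2048354245/1198231]
step 2: K = P̄·Hᵀ·S⁻¹ = [-113408079/409670849; -114146712/2048354245]
step 2: x' = x̄ + K·y = [-179784636/409670849, 240605061/2048354245]
step 2: P' = (I − K·H)·P̄ = [1625103254/409670849 -1473892482/409670849; -1473892482/409670849 7521658026/2048354245]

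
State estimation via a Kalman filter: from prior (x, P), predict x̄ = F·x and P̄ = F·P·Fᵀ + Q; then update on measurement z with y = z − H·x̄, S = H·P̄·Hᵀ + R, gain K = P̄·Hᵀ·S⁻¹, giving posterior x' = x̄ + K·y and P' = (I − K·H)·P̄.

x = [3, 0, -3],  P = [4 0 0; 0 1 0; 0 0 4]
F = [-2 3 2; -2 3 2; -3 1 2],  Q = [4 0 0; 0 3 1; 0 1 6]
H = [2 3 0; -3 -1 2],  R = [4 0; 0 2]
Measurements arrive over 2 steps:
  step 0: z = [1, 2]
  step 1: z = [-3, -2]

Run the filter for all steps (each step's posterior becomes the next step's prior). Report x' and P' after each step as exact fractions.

step 0: x' = [-49029/84463, 50135/84463, 27702/84463], P' = [171486/84463 -95920/84463 201610/84463; -95920/84463 88788/84463 -94936/84463; 201610/84463 -94936/84463 286893/84463]
step 1: x' = [6638507/34004419, -33410657/34004419, -37453388/34004419], P' = [1108607588/714092799 -89881904/102013257 1239141620/714092799; -89881904/102013257 93229100/102013257 -79303952/102013257; 1239141620/714092799 -79303952/102013257 1790706509/714092799]

step 0: x̄ = F·x = [-12, -12, -15]
step 0: P̄ = F·P·Fᵀ + Q = [45 41 43; 41 44 44; 43 44 59]
step 0: y = z − H·x̄ = [61, -16]
step 0: S = H·P̄·Hᵀ + R = [1072 -417; -417 241]
step 0: K = P̄·Hᵀ·S⁻¹ = [13803/84463 -7659/84463; 18631/84463 4550/84463; 29603/84463 31946/84463]
step 0: x' = x̄ + K·y = [-49029/84463, 50135/84463, 27702/84463]
step 0: P' = (I − K·H)·P̄ = [171486/84463 -95920/84463 201610/84463; -95920/84463 88788/84463 -94936/84463; 201610/84463 -94936/84463 286893/84463]
step 1: x̄ = F·x = [303867/84463, 303867/84463, 252626/84463]
step 1: P̄ = F·P·Fᵀ + Q = [1369388/84463 1031536/84463 722384/84463; 1031536/84463 1284925/84463 806847/84463; 722384/84463 806847/84463 1062968/84463]
step 1: y = z − H·x̄ = [-1772724/84463, 541290/84463]
step 1: S = H·P̄·Hᵀ + R = [29758161/84463 -15687381/84463; -15687381/84463 12323435/84463]
step 1: K = P̄·Hᵀ·S⁻¹ = [82423798/714092799 -36394366/238030933; 24980873/102013257 2968118/34004419; 203225062/714092799 69852637/238030933]
step 1: x' = x̄ + K·y = [6638507/34004419, -33410657/34004419, -37453388/34004419]
step 1: P' = (I − K·H)·P̄ = [1108607588/714092799 -89881904/102013257 1239141620/714092799; -89881904/102013257 93229100/102013257 -79303952/102013257; 1239141620/714092799 -79303952/102013257 1790706509/714092799]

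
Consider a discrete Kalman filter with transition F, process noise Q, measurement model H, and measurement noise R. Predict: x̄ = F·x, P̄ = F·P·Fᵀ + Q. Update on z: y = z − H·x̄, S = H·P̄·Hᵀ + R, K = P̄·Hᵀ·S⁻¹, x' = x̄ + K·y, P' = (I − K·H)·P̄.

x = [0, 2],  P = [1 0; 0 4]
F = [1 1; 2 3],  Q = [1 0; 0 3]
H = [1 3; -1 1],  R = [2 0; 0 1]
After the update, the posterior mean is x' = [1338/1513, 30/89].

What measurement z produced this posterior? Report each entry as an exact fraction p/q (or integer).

x̄ = F·x = [2, 6]
P̄ = F·P·Fᵀ + Q = [6 14; 14 43]
S = H·P̄·Hᵀ + R = [479 95; 95 22]
K = P̄·Hᵀ·S⁻¹ = [296/1513 -728/1513; 23/89 18/89]
x' − x̄ = [-1688/1513, -504/89] = K·y
y = (KᵀK)⁻¹·Kᵀ·(x' − x̄) = [-18, -5]
z = y + H·x̄ = [-18, -5] + [20, 4] = [2, -1]

z = [2, -1]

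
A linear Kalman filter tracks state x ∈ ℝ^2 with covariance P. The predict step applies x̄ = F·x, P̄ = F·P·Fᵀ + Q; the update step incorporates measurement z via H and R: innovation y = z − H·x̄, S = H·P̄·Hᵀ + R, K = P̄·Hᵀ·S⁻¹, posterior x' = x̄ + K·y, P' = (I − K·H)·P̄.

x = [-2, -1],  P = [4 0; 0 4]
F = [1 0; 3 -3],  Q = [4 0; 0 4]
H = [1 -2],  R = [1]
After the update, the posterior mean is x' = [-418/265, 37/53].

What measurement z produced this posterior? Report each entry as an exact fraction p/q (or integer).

x̄ = F·x = [-2, -3]
P̄ = F·P·Fᵀ + Q = [8 12; 12 76]
S = H·P̄·Hᵀ + R = [265]
K = P̄·Hᵀ·S⁻¹ = [-16/265; -28/53]
x' − x̄ = [112/265, 196/53] = K·y
y = (KᵀK)⁻¹·Kᵀ·(x' − x̄) = [-7]
z = y + H·x̄ = [-7] + [4] = [-3]

z = [-3]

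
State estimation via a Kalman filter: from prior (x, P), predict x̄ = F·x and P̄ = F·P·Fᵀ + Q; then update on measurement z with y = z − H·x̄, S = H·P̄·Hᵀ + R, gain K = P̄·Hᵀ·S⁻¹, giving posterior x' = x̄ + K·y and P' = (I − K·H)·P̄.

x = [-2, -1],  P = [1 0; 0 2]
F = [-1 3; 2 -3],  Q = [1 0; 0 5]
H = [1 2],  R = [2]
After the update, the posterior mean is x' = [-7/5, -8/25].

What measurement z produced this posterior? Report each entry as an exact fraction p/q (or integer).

x̄ = F·x = [-1, -1]
P̄ = F·P·Fᵀ + Q = [20 -20; -20 27]
S = H·P̄·Hᵀ + R = [50]
K = P̄·Hᵀ·S⁻¹ = [-2/5; 17/25]
x' − x̄ = [-2/5, 17/25] = K·y
y = (KᵀK)⁻¹·Kᵀ·(x' − x̄) = [1]
z = y + H·x̄ = [1] + [-3] = [-2]

z = [-2]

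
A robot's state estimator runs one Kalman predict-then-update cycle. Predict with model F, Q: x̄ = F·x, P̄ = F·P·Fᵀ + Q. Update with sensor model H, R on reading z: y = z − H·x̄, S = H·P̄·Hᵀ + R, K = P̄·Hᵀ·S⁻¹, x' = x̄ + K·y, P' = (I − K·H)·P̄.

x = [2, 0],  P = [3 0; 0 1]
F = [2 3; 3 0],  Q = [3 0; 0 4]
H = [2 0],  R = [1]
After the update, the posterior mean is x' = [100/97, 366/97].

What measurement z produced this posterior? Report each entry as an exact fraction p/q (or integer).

z = [2]

x̄ = F·x = [4, 6]
P̄ = F·P·Fᵀ + Q = [24 18; 18 31]
S = H·P̄·Hᵀ + R = [97]
K = P̄·Hᵀ·S⁻¹ = [48/97; 36/97]
x' − x̄ = [-288/97, -216/97] = K·y
y = (KᵀK)⁻¹·Kᵀ·(x' − x̄) = [-6]
z = y + H·x̄ = [-6] + [8] = [2]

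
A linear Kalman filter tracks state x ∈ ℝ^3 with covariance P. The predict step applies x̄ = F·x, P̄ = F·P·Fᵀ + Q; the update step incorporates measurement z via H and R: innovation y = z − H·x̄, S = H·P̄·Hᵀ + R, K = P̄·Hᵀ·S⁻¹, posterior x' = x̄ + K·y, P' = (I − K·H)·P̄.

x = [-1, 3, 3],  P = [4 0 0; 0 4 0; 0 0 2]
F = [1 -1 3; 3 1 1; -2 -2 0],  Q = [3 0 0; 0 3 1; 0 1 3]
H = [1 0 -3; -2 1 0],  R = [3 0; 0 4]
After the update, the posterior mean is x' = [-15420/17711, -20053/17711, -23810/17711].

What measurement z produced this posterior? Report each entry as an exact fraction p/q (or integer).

x̄ = F·x = [5, 3, -4]
P̄ = F·P·Fᵀ + Q = [29 14 0; 14 45 -31; 0 -31 35]
S = H·P̄·Hᵀ + R = [347 49; 49 109]
K = P̄·Hᵀ·S⁻¹ = [5317/35422 -16689/35422; 5415/17711 328/17711; -4963/17711 -2806/17711]
x' − x̄ = [-103975/17711, -73186/17711, 47034/17711] = K·y
y = (KᵀK)⁻¹·Kᵀ·(x' − x̄) = [-14, 8]
z = y + H·x̄ = [-14, 8] + [17, -7] = [3, 1]

z = [3, 1]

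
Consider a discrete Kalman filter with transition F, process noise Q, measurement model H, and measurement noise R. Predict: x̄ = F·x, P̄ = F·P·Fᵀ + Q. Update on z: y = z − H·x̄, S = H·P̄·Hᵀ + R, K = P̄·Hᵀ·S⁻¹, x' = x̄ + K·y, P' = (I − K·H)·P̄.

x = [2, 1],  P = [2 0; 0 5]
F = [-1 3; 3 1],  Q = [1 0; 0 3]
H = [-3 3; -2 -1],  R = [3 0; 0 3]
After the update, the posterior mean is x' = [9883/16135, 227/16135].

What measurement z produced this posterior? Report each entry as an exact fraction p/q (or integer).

x̄ = F·x = [1, 7]
P̄ = F·P·Fᵀ + Q = [48 9; 9 26]
S = H·P̄·Hᵀ + R = [507 183; 183 257]
K = P̄·Hᵀ·S⁻¹ = [-1809/16135 -5304/16135; 7053/32270 -10547/32270]
x' − x̄ = [-6252/16135, -112718/16135] = K·y
y = (KᵀK)⁻¹·Kᵀ·(x' − x̄) = [-20, 8]
z = y + H·x̄ = [-20, 8] + [18, -9] = [-2, -1]

z = [-2, -1]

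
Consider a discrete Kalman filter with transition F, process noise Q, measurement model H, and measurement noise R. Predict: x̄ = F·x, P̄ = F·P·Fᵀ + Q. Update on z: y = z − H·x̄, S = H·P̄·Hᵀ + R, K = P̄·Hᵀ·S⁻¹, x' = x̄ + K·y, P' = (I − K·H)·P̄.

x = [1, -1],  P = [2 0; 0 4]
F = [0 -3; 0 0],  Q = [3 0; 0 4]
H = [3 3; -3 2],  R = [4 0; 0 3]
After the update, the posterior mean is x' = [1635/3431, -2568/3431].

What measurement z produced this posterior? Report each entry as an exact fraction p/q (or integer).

z = [-1, -3]

x̄ = F·x = [3, 0]
P̄ = F·P·Fᵀ + Q = [39 0; 0 4]
S = H·P̄·Hᵀ + R = [391 -327; -327 370]
K = P̄·Hᵀ·S⁻¹ = [5031/37741 -7488/37741; 7056/37741 7052/37741]
x' − x̄ = [-8658/3431, -2568/3431] = K·y
y = (KᵀK)⁻¹·Kᵀ·(x' − x̄) = [-10, 6]
z = y + H·x̄ = [-10, 6] + [9, -9] = [-1, -3]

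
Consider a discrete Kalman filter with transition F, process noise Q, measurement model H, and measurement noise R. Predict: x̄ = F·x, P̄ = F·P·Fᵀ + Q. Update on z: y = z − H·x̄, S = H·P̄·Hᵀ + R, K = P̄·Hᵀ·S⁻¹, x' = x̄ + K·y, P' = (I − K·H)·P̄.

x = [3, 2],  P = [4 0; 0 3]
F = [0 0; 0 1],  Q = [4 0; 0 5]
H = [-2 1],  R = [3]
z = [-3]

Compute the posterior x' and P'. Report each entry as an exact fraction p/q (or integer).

x' = [40/27, 14/27]
P' = [44/27 64/27; 64/27 152/27]

x̄ = F·x = [0, 2]
P̄ = F·P·Fᵀ + Q = [4 0; 0 8]
y = z − H·x̄ = [-5]
S = H·P̄·Hᵀ + R = [27]
K = P̄·Hᵀ·S⁻¹ = [-8/27; 8/27]
x' = x̄ + K·y = [40/27, 14/27]
P' = (I − K·H)·P̄ = [44/27 64/27; 64/27 152/27]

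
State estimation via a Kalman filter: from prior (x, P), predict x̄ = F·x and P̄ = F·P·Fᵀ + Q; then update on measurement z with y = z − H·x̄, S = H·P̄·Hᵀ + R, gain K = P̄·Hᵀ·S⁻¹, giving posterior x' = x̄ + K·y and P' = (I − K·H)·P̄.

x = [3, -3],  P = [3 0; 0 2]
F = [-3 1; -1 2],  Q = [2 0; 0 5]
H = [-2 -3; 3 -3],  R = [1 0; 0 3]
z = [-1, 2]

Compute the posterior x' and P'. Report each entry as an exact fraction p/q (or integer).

x̄ = F·x = [-12, -9]
P̄ = F·P·Fᵀ + Q = [31 13; 13 16]
y = z − H·x̄ = [-52, 11]
S = H·P̄·Hᵀ + R = [425 -81; -81 192]
K = P̄·Hᵀ·S⁻¹ = [-5006/25013 4923/25013; -4979/25013 -3273/25013]
x' = x̄ + K·y = [14309/25013, -2212/25013]
P' = (I − K·H)·P̄ = [3955/25013 -968/25013; -968/25013 2305/25013]

x' = [14309/25013, -2212/25013]
P' = [3955/25013 -968/25013; -968/25013 2305/25013]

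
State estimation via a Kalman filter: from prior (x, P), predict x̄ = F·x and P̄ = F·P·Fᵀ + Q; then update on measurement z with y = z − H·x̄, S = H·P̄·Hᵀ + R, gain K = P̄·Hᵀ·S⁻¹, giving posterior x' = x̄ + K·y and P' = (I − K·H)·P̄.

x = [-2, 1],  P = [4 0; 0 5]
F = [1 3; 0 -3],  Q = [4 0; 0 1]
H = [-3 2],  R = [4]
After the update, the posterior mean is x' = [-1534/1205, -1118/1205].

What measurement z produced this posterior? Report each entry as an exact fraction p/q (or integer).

x̄ = F·x = [1, -3]
P̄ = F·P·Fᵀ + Q = [53 -45; -45 46]
S = H·P̄·Hᵀ + R = [1205]
K = P̄·Hᵀ·S⁻¹ = [-249/1205; 227/1205]
x' − x̄ = [-2739/1205, 2497/1205] = K·y
y = (KᵀK)⁻¹·Kᵀ·(x' − x̄) = [11]
z = y + H·x̄ = [11] + [-9] = [2]

z = [2]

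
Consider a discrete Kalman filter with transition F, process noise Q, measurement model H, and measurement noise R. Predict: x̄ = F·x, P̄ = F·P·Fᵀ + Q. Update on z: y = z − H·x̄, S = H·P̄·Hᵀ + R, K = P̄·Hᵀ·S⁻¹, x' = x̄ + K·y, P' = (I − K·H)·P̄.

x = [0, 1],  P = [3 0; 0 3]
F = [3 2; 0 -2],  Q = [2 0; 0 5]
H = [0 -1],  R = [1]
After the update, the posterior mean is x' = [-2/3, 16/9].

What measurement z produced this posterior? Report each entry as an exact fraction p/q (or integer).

x̄ = F·x = [2, -2]
P̄ = F·P·Fᵀ + Q = [41 -12; -12 17]
S = H·P̄·Hᵀ + R = [18]
K = P̄·Hᵀ·S⁻¹ = [2/3; -17/18]
x' − x̄ = [-8/3, 34/9] = K·y
y = (KᵀK)⁻¹·Kᵀ·(x' − x̄) = [-4]
z = y + H·x̄ = [-4] + [2] = [-2]

z = [-2]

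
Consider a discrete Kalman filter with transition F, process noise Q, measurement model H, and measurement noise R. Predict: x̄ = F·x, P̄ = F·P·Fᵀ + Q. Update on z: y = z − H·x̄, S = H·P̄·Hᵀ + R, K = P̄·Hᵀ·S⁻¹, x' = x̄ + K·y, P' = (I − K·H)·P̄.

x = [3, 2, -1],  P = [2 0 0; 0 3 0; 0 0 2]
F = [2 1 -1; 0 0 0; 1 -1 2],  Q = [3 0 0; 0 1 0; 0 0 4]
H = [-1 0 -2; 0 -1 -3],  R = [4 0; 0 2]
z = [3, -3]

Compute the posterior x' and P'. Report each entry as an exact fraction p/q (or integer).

x̄ = F·x = [9, 0, -1]
P̄ = F·P·Fᵀ + Q = [16 0 -3; 0 1 0; -3 0 17]
y = z − H·x̄ = [10, -6]
S = H·P̄·Hᵀ + R = [76 93; 93 156]
K = P̄·Hᵀ·S⁻¹ = [-799/1069 538/1069; 31/1069 -76/3207; -31/1069 -331/1069]
x' = x̄ + K·y = [-1597/1069, 462/1069, 607/1069]
P' = (I − K·H)·P̄ = [4272/1069 538/1069 -538/1069; 538/1069 3131/3207 -331/1069; -538/1069 -331/1069 331/1069]

x' = [-1597/1069, 462/1069, 607/1069]
P' = [4272/1069 538/1069 -538/1069; 538/1069 3131/3207 -331/1069; -538/1069 -331/1069 331/1069]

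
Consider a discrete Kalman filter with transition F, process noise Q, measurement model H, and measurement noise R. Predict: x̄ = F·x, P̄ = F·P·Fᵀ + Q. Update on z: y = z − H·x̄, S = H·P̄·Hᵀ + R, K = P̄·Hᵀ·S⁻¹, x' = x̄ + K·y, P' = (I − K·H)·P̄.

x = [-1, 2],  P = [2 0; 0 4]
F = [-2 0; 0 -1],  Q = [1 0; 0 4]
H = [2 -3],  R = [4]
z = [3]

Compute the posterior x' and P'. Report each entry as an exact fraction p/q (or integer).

x' = [7/8, -1/2]
P' = [171/28 27/7; 27/7 20/7]

x̄ = F·x = [2, -2]
P̄ = F·P·Fᵀ + Q = [9 0; 0 8]
y = z − H·x̄ = [-7]
S = H·P̄·Hᵀ + R = [112]
K = P̄·Hᵀ·S⁻¹ = [9/56; -3/14]
x' = x̄ + K·y = [7/8, -1/2]
P' = (I − K·H)·P̄ = [171/28 27/7; 27/7 20/7]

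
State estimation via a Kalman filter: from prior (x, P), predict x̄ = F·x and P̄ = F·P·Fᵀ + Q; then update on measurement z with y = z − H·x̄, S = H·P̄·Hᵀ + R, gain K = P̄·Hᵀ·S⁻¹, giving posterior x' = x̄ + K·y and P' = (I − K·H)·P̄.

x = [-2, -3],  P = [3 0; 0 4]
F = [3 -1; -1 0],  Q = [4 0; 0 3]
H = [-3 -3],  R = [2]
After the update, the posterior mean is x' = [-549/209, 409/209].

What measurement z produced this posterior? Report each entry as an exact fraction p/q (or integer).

z = [2]

x̄ = F·x = [-3, 2]
P̄ = F·P·Fᵀ + Q = [35 -9; -9 6]
S = H·P̄·Hᵀ + R = [209]
K = P̄·Hᵀ·S⁻¹ = [-78/209; 9/209]
x' − x̄ = [78/209, -9/209] = K·y
y = (KᵀK)⁻¹·Kᵀ·(x' − x̄) = [-1]
z = y + H·x̄ = [-1] + [3] = [2]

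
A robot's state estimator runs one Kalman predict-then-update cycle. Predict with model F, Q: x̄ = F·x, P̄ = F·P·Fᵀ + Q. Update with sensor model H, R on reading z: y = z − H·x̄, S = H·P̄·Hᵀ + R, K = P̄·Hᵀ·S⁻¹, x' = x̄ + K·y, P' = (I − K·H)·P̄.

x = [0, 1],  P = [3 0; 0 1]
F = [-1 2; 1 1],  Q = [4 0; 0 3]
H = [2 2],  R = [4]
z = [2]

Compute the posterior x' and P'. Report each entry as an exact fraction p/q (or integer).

x̄ = F·x = [2, 1]
P̄ = F·P·Fᵀ + Q = [11 -1; -1 7]
y = z − H·x̄ = [-4]
S = H·P̄·Hᵀ + R = [68]
K = P̄·Hᵀ·S⁻¹ = [5/17; 3/17]
x' = x̄ + K·y = [14/17, 5/17]
P' = (I − K·H)·P̄ = [87/17 -77/17; -77/17 83/17]

x' = [14/17, 5/17]
P' = [87/17 -77/17; -77/17 83/17]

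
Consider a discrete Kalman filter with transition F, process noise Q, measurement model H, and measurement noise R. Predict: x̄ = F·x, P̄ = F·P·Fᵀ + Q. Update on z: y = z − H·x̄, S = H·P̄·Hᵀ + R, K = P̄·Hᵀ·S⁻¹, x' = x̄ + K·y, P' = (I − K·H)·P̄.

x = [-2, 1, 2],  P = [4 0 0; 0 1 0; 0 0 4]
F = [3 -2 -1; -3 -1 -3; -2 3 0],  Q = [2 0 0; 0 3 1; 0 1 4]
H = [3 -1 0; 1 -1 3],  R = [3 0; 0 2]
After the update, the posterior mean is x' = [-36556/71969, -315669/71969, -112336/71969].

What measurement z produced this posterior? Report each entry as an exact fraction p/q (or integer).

z = [3, -1]

x̄ = F·x = [-10, -1, 7]
P̄ = F·P·Fᵀ + Q = [46 -22 -30; -22 76 22; -30 22 29]
S = H·P̄·Hᵀ + R = [625 -34; -34 117]
K = P̄·Hᵀ·S⁻¹ = [17972/71969 -8310/71969; -17702/71969 -24828/71969; -11914/71969 18067/71969]
x' − x̄ = [683134/71969, -243700/71969, -616119/71969] = K·y
y = (KᵀK)⁻¹·Kᵀ·(x' − x̄) = [32, -13]
z = y + H·x̄ = [32, -13] + [-29, 12] = [3, -1]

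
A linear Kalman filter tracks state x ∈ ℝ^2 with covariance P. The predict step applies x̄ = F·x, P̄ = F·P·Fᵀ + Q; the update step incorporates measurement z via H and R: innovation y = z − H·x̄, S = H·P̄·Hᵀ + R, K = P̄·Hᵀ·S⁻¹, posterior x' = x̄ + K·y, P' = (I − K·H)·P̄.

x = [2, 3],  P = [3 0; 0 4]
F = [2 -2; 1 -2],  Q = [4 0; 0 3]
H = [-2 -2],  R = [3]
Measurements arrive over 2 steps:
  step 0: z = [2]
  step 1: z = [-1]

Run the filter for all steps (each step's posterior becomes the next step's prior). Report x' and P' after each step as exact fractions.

step 0: x' = [58/79, -140/79], P' = [976/395 -814/395; -814/395 946/395]
step 1: x' = [1452/62023, 33032/62023], P' = [125172/62023 -98772/62023; -98772/62023 118593/62023]

step 0: x̄ = F·x = [-2, -4]
step 0: P̄ = F·P·Fᵀ + Q = [32 22; 22 22]
step 0: y = z − H·x̄ = [-10]
step 0: S = H·P̄·Hᵀ + R = [395]
step 0: K = P̄·Hᵀ·S⁻¹ = [-108/395; -88/395]
step 0: x' = x̄ + K·y = [58/79, -140/79]
step 0: P' = (I − K·H)·P̄ = [976/395 -814/395; -814/395 946/395]
step 1: x̄ = F·x = [396/79, 338/79]
step 1: P̄ = F·P·Fᵀ + Q = [3156/79 2124/79; 2124/79 9201/395]
step 1: y = z − H·x̄ = [1389/79]
step 1: S = H·P̄·Hᵀ + R = [186069/395]
step 1: K = P̄·Hᵀ·S⁻¹ = [-17600/62023; -13214/62023]
step 1: x' = x̄ + K·y = [1452/62023, 33032/62023]
step 1: P' = (I − K·H)·P̄ = [125172/62023 -98772/62023; -98772/62023 118593/62023]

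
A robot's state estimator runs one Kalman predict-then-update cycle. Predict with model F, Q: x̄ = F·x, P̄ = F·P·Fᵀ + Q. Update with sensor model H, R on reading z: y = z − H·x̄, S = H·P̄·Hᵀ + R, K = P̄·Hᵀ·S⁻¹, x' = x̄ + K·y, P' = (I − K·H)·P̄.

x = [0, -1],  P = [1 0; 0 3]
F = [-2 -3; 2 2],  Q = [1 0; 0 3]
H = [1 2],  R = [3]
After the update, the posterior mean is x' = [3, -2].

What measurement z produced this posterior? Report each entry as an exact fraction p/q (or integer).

x̄ = F·x = [3, -2]
P̄ = F·P·Fᵀ + Q = [32 -22; -22 19]
S = H·P̄·Hᵀ + R = [23]
K = P̄·Hᵀ·S⁻¹ = [-12/23; 16/23]
x' − x̄ = [0, 0] = K·y
y = (KᵀK)⁻¹·Kᵀ·(x' − x̄) = [0]
z = y + H·x̄ = [0] + [-1] = [-1]

z = [-1]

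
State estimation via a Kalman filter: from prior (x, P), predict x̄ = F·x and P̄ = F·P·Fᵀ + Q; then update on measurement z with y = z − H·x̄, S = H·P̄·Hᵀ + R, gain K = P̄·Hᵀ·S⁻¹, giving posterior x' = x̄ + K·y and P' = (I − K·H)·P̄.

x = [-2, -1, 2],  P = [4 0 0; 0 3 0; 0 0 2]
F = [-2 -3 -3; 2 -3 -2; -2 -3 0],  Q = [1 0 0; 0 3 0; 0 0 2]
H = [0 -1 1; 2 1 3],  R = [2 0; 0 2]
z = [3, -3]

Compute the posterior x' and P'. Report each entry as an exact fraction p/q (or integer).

x' = [-119/37, -400/259, 431/259]
P' = [256/37 -249/74 -497/148; -249/74 17729/6216 17299/12432; -497/148 17299/12432 46625/24864]

x̄ = F·x = [1, -5, 7]
P̄ = F·P·Fᵀ + Q = [62 23 43; 23 54 11; 43 11 45]
y = z − H·x̄ = [-9, -21]
S = H·P̄·Hᵀ + R = [79 99; 99 1383]
K = P̄·Hᵀ·S⁻¹ = [1/296 59/296; -6053/8288 3691/24864; 4009/16576 7481/49728]
x' = x̄ + K·y = [-119/37, -400/259, 431/259]
P' = (I − K·H)·P̄ = [256/37 -249/74 -497/148; -249/74 17729/6216 17299/12432; -497/148 17299/12432 46625/24864]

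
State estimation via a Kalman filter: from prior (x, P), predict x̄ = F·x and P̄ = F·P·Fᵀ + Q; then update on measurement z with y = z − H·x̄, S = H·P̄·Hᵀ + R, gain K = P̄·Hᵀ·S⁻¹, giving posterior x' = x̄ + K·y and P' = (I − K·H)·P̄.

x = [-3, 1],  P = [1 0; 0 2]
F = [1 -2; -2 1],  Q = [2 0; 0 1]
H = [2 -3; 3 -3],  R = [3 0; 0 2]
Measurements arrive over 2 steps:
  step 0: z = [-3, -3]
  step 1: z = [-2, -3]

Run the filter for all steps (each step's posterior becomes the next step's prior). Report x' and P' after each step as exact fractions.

step 0: x̄ = F·x = [-5, 7]
step 0: P̄ = F·P·Fᵀ + Q = [11 -6; -6 7]
step 0: y = z − H·x̄ = [28, 33]
step 0: S = H·P̄·Hᵀ + R = [182 219; 219 272]
step 0: K = P̄·Hᵀ·S⁻¹ = [-289/1543 522/1543; -435/1543 129/1543]
step 0: x' = x̄ + K·y = [1419/1543, 2878/1543]
step 0: P' = (I − K·H)·P̄ = [1911/1543 1563/1543; 1563/1543 1477/1543]
step 1: x̄ = F·x = [-4337/1543, 40/1543]
step 1: P̄ = F·P·Fᵀ + Q = [4653/1543 1039/1543; 1039/1543 4412/1543]
step 1: y = z − H·x̄ = [5708/1543, 8502/1543]
step 1: S = H·P̄·Hᵀ + R = [50481/1543 52041/1543; 52041/1543 65969/1543]
step 1: K = P̄·Hᵀ·S⁻¹ = [-33689/134352 16219/44784; -135761/403056 15091/134352]
step 1: x' = x̄ + K·y = [-117077/67176, -121157/201528]
step 1: P' = (I − K·H)·P̄ = [66127/44784 165943/134352; 165943/134352 467647/403056]

step 0: x' = [1419/1543, 2878/1543], P' = [1911/1543 1563/1543; 1563/1543 1477/1543]
step 1: x' = [-117077/67176, -121157/201528], P' = [66127/44784 165943/134352; 165943/134352 467647/403056]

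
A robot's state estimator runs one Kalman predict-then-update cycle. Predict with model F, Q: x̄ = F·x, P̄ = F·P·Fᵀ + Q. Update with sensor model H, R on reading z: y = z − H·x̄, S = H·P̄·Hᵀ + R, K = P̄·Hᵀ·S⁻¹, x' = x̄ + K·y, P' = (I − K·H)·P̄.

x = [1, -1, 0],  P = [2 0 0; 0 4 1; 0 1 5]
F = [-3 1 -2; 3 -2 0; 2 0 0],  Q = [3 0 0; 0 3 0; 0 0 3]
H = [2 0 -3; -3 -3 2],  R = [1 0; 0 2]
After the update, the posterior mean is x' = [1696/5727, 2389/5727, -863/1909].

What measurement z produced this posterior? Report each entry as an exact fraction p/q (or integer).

x̄ = F·x = [-4, 5, 2]
P̄ = F·P·Fᵀ + Q = [41 -22 -12; -22 37 12; -12 12 11]
S = H·P̄·Hᵀ + R = [408 -228; -228 352]
K = P̄·Hᵀ·S⁻¹ = [5767/22908 -128/1909; -8237/22908 -1117/3818; -627/3818 -335/7636]
x' − x̄ = [24604/5727, -26246/5727, -4681/1909] = K·y
y = (KᵀK)⁻¹·Kᵀ·(x' − x̄) = [16, -4]
z = y + H·x̄ = [16, -4] + [-14, 1] = [2, -3]

z = [2, -3]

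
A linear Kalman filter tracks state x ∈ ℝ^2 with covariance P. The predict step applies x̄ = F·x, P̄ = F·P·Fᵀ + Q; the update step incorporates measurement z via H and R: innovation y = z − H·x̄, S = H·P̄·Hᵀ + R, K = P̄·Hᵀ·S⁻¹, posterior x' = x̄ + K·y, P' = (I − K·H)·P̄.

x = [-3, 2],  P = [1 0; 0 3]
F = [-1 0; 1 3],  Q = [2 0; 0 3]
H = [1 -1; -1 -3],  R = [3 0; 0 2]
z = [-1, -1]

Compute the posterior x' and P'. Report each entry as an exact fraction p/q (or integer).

x̄ = F·x = [3, 3]
P̄ = F·P·Fᵀ + Q = [3 -1; -1 31]
y = z − H·x̄ = [-1, 11]
S = H·P̄·Hᵀ + R = [39 92; 92 278]
K = P̄·Hᵀ·S⁻¹ = [556/1189 -184/1189; -216/1189 -322/1189]
x' = x̄ + K·y = [987/1189, 241/1189]
P' = (I − K·H)·P̄ = [1343/1189 -325/1189; -325/1189 323/1189]

x' = [987/1189, 241/1189]
P' = [1343/1189 -325/1189; -325/1189 323/1189]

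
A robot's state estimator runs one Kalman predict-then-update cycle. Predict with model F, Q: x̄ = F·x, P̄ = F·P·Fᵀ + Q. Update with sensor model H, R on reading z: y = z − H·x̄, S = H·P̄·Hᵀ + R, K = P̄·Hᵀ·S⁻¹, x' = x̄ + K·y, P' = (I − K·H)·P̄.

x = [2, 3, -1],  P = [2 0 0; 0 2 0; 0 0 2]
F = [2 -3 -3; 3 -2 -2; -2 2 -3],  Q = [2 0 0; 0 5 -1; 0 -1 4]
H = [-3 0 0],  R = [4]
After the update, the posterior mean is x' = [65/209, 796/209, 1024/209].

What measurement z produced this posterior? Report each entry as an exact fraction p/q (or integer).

x̄ = F·x = [-2, 2, 5]
P̄ = F·P·Fᵀ + Q = [46 36 -2; 36 39 -9; -2 -9 38]
S = H·P̄·Hᵀ + R = [418]
K = P̄·Hᵀ·S⁻¹ = [-69/209; -54/209; 3/209]
x' − x̄ = [483/209, 378/209, -21/209] = K·y
y = (KᵀK)⁻¹·Kᵀ·(x' − x̄) = [-7]
z = y + H·x̄ = [-7] + [6] = [-1]

z = [-1]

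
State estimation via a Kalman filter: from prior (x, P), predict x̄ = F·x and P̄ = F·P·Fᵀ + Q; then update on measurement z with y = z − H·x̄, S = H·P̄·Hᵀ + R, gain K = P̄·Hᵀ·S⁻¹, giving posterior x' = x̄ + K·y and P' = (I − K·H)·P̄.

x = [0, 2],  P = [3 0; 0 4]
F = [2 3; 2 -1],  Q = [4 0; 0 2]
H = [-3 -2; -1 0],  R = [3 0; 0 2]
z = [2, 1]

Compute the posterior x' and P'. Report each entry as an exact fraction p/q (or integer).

x̄ = F·x = [6, -2]
P̄ = F·P·Fᵀ + Q = [52 0; 0 18]
y = z − H·x̄ = [16, 7]
S = H·P̄·Hᵀ + R = [543 156; 156 54]
K = P̄·Hᵀ·S⁻¹ = [-52/831 -650/831; -108/277 312/277]
x' = x̄ + K·y = [-132/277, -98/277]
P' = (I − K·H)·P̄ = [1300/831 -624/277; -624/277 1098/277]

x' = [-132/277, -98/277]
P' = [1300/831 -624/277; -624/277 1098/277]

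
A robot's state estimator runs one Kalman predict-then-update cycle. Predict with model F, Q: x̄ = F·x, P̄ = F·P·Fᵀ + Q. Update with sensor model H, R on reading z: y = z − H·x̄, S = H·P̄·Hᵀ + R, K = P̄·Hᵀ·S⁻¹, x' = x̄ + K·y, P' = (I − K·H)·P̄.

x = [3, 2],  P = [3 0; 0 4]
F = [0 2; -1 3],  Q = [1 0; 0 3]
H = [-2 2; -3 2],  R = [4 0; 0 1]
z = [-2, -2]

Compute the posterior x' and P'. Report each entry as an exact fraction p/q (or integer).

x̄ = F·x = [4, 3]
P̄ = F·P·Fᵀ + Q = [17 24; 24 42]
y = z − H·x̄ = [0, 4]
S = H·P̄·Hᵀ + R = [48 30; 30 34]
K = P̄·Hᵀ·S⁻¹ = [283/366 -47/61; 72/61 -42/61]
x' = x̄ + K·y = [56/61, 15/61]
P' = (I − K·H)·P̄ = [707/183 330/61; 330/61 474/61]

x' = [56/61, 15/61]
P' = [707/183 330/61; 330/61 474/61]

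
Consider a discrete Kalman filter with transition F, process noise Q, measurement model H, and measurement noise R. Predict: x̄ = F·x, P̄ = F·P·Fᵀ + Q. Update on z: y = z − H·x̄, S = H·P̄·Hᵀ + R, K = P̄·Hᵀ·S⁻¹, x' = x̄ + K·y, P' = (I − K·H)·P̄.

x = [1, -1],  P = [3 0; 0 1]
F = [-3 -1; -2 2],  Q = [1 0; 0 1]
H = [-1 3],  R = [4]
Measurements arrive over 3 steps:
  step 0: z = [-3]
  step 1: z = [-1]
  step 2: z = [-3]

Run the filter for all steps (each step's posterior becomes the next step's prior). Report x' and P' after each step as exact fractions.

step 0: x' = [-47/90, -23/18], P' = [2249/90 155/18; 155/18 61/18]
step 1: x' = [18507/1948, 5137/1948], P' = [455455/1948 154529/1948; 154529/1948 53199/1948]
step 2: x' = [-460619/121450, -56827/24290], P' = [44223478/60725 3011114/12145; 3011114/12145 205978/2429]

step 0: x̄ = F·x = [-2, -4]
step 0: P̄ = F·P·Fᵀ + Q = [29 16; 16 17]
step 0: y = z − H·x̄ = [7]
step 0: S = H·P̄·Hᵀ + R = [90]
step 0: K = P̄·Hᵀ·S⁻¹ = [19/90; 7/18]
step 0: x' = x̄ + K·y = [-47/90, -23/18]
step 0: P' = (I − K·H)·P̄ = [2249/90 155/18; 155/18 61/18]
step 1: x̄ = F·x = [128/45, -68/45]
step 1: P̄ = F·P·Fᵀ + Q = [12643/45 4892/45; 4892/45 2053/45]
step 1: y = z − H·x̄ = [287/45]
step 1: S = H·P̄·Hᵀ + R = [1948/45]
step 1: K = P̄·Hᵀ·S⁻¹ = [2033/1948; 1267/1948]
step 1: x' = x̄ + K·y = [18507/1948, 5137/1948]
step 1: P' = (I − K·H)·P̄ = [455455/1948 154529/1948; 154529/1948 53199/1948]
step 2: x̄ = F·x = [-30329/974, -6685/487]
step 2: P̄ = F·P·Fᵀ + Q = [1270354/487 502054/487; 502054/487 200083/487]
step 2: y = z − H·x̄ = [6859/974]
step 2: S = H·P̄·Hᵀ + R = [60725/487]
step 2: K = P̄·Hᵀ·S⁻¹ = [235808/60725; 19639/12145]
step 2: x' = x̄ + K·y = [-460619/121450, -56827/24290]
step 2: P' = (I − K·H)·P̄ = [44223478/60725 3011114/12145; 3011114/12145 205978/2429]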